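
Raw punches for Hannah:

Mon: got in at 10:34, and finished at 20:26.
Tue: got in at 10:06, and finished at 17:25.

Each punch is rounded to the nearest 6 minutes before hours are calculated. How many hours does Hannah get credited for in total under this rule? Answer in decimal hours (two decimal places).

17.10 hours

Mon: in 10:34→10:36, out 20:26→20:24; 9 h 48 min
Tue: in 10:06→10:06, out 17:25→17:24; 7 h 18 min
Total credited: 17 h 6 min.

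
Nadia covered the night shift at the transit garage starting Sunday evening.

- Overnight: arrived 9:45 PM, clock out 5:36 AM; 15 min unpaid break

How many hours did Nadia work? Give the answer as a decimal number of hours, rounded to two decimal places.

Overnight: 9:45 PM → midnight = 2 h 15 min; midnight → 5:36 AM = 5 h 36 min; span 7 h 51 min; less 15 min break → 7 h 36 min

7.60 hours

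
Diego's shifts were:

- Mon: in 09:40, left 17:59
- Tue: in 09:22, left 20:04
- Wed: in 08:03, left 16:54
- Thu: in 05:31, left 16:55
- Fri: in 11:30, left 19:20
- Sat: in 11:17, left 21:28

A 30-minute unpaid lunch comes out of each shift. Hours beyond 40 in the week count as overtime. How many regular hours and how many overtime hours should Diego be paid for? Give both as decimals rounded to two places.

Mon: 09:40–17:59 = 8 h 19 min; less 30 min break → 7 h 49 min
Tue: 09:22–20:04 = 10 h 42 min; less 30 min break → 10 h 12 min
Wed: 08:03–16:54 = 8 h 51 min; less 30 min break → 8 h 21 min
Thu: 05:31–16:55 = 11 h 24 min; less 30 min break → 10 h 54 min
Fri: 11:30–19:20 = 7 h 50 min; less 30 min break → 7 h 20 min
Sat: 11:17–21:28 = 10 h 11 min; less 30 min break → 9 h 41 min
Total worked: 54 h 17 min = 54.28 h.
Threshold 40 h → overtime 14 h 17 min, regular 40 h 0 min.

Regular 40.00 hours, overtime 14.28 hours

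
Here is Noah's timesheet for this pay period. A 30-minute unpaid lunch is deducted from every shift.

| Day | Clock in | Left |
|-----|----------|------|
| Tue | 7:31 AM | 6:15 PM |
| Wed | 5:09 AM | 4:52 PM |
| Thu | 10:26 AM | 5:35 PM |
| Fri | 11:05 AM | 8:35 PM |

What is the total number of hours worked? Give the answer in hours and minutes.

37 h 6 min

Tue: 7:31 AM–6:15 PM = 10 h 44 min; less 30 min break → 10 h 14 min
Wed: 5:09 AM–4:52 PM = 11 h 43 min; less 30 min break → 11 h 13 min
Thu: 10:26 AM–5:35 PM = 7 h 9 min; less 30 min break → 6 h 39 min
Fri: 11:05 AM–8:35 PM = 9 h 30 min; less 30 min break → 9 h 0 min
Total: 10 h 14 min + 11 h 13 min + 6 h 39 min + 9 h 0 min = 37 h 6 min.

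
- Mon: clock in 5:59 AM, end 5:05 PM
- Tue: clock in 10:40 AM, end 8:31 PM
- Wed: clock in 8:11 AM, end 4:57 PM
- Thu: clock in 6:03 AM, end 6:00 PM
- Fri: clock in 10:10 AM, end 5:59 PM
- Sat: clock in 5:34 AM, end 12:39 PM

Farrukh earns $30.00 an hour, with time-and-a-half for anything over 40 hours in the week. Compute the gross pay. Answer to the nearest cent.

Mon: 5:59 AM–5:05 PM = 11 h 6 min
Tue: 10:40 AM–8:31 PM = 9 h 51 min
Wed: 8:11 AM–4:57 PM = 8 h 46 min
Thu: 6:03 AM–6:00 PM = 11 h 57 min
Fri: 10:10 AM–5:59 PM = 7 h 49 min
Sat: 5:34 AM–12:39 PM = 7 h 5 min
Total worked: 56 h 34 min = 3394 min.
Regular 40 h 0 min = 2400 min at $30.00/h; overtime 16 h 34 min = 994 min at $45.00/h.
Pay = (2400 × $30.00 + 994 × $45.00) ÷ 60 = $1945.50.

$1945.50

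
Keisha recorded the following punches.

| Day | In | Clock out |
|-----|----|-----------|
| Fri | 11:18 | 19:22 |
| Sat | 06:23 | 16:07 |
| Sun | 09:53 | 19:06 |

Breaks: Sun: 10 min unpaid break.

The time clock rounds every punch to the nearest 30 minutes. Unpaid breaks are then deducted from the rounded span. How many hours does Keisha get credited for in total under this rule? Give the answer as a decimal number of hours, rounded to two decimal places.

26.33 hours

Fri: in 11:18→11:30, out 19:22→19:30; 8 h 0 min
Sat: in 06:23→06:30, out 16:07→16:00; 9 h 30 min
Sun: in 09:53→10:00, out 19:06→19:00; 9 h 0 min − 10 min = 8 h 50 min
Total credited: 26 h 20 min.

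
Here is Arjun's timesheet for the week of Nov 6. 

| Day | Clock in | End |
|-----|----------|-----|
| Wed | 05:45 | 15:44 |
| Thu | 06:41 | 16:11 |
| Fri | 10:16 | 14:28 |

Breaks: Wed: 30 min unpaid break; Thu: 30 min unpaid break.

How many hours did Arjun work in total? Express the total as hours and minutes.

22 h 41 min

Wed: 05:45–15:44 = 9 h 59 min; less 30 min break → 9 h 29 min
Thu: 06:41–16:11 = 9 h 30 min; less 30 min break → 9 h 0 min
Fri: 10:16–14:28 = 4 h 12 min
Total: 9 h 29 min + 9 h 0 min + 4 h 12 min = 22 h 41 min.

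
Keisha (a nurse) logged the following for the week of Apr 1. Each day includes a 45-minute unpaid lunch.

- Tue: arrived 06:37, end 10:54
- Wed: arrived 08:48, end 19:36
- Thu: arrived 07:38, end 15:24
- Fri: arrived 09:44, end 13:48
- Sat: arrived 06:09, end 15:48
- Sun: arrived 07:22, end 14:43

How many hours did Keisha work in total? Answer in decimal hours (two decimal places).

39.42 hours

Tue: 06:37–10:54 = 4 h 17 min; less 45 min break → 3 h 32 min
Wed: 08:48–19:36 = 10 h 48 min; less 45 min break → 10 h 3 min
Thu: 07:38–15:24 = 7 h 46 min; less 45 min break → 7 h 1 min
Fri: 09:44–13:48 = 4 h 4 min; less 45 min break → 3 h 19 min
Sat: 06:09–15:48 = 9 h 39 min; less 45 min break → 8 h 54 min
Sun: 07:22–14:43 = 7 h 21 min; less 45 min break → 6 h 36 min
Total: 3 h 32 min + 10 h 3 min + 7 h 1 min + 3 h 19 min + 8 h 54 min + 6 h 36 min = 39 h 25 min.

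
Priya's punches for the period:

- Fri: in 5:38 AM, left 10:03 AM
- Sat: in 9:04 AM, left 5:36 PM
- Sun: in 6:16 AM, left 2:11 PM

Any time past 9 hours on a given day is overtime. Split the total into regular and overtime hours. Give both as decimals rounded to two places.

Fri: 5:38 AM–10:03 AM = 4 h 25 min
Sat: 9:04 AM–5:36 PM = 8 h 32 min
Sun: 6:16 AM–2:11 PM = 7 h 55 min
Fri reg 4 h 25 min / OT 0 h 0 min; Sat reg 8 h 32 min / OT 0 h 0 min; Sun reg 7 h 55 min / OT 0 h 0 min.
Totals: regular 20 h 52 min, overtime 0 h 0 min.

Regular 20.87 hours, overtime 0.00 hours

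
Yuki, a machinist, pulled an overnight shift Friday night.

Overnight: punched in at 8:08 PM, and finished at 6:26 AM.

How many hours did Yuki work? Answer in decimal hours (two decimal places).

10.30 hours

Overnight: 8:08 PM → midnight = 3 h 52 min; midnight → 6:26 AM = 6 h 26 min; span 10 h 18 min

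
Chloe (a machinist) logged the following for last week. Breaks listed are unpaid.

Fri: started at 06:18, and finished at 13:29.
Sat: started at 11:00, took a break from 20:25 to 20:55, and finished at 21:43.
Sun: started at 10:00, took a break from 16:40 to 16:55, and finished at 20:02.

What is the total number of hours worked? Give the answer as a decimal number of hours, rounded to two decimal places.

Fri: 06:18–13:29 = 7 h 11 min
Sat: 11:00–21:43 = 10 h 43 min; less 30 min break → 10 h 13 min
Sun: 10:00–20:02 = 10 h 2 min; less 15 min break → 9 h 47 min
Total: 7 h 11 min + 10 h 13 min + 9 h 47 min = 27 h 11 min.

27.18 hours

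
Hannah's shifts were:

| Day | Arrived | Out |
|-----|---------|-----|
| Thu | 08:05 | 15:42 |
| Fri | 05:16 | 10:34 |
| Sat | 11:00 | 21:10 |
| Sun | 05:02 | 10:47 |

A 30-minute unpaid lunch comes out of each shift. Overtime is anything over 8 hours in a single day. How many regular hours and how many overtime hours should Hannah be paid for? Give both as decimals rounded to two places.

Regular 25.17 hours, overtime 1.67 hours

Thu: 08:05–15:42 = 7 h 37 min; less 30 min break → 7 h 7 min
Fri: 05:16–10:34 = 5 h 18 min; less 30 min break → 4 h 48 min
Sat: 11:00–21:10 = 10 h 10 min; less 30 min break → 9 h 40 min
Sun: 05:02–10:47 = 5 h 45 min; less 30 min break → 5 h 15 min
Thu reg 7 h 7 min / OT 0 h 0 min; Fri reg 4 h 48 min / OT 0 h 0 min; Sat reg 8 h 0 min / OT 1 h 40 min; Sun reg 5 h 15 min / OT 0 h 0 min.
Totals: regular 25 h 10 min, overtime 1 h 40 min.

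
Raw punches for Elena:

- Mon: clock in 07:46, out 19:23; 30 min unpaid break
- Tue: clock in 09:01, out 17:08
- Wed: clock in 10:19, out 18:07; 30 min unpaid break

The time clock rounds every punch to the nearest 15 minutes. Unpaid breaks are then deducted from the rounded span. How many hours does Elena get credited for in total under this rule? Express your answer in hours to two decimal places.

26.75 hours

Mon: in 07:46→07:45, out 19:23→19:30; 11 h 45 min − 30 min = 11 h 15 min
Tue: in 09:01→09:00, out 17:08→17:15; 8 h 15 min
Wed: in 10:19→10:15, out 18:07→18:00; 7 h 45 min − 30 min = 7 h 15 min
Total credited: 26 h 45 min.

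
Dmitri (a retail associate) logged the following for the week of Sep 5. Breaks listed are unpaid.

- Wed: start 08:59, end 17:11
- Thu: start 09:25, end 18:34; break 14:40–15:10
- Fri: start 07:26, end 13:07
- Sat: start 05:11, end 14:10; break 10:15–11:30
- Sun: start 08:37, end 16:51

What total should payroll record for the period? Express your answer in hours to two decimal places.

Wed: 08:59–17:11 = 8 h 12 min
Thu: 09:25–18:34 = 9 h 9 min; less 30 min break → 8 h 39 min
Fri: 07:26–13:07 = 5 h 41 min
Sat: 05:11–14:10 = 8 h 59 min; less 75 min break → 7 h 44 min
Sun: 08:37–16:51 = 8 h 14 min
Total: 8 h 12 min + 8 h 39 min + 5 h 41 min + 7 h 44 min + 8 h 14 min = 38 h 30 min.

38.50 hours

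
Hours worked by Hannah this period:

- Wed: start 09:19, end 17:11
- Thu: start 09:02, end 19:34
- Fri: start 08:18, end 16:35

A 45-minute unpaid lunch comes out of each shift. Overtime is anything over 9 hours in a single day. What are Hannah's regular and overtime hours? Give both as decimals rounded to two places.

Regular 23.65 hours, overtime 0.78 hours

Wed: 09:19–17:11 = 7 h 52 min; less 45 min break → 7 h 7 min
Thu: 09:02–19:34 = 10 h 32 min; less 45 min break → 9 h 47 min
Fri: 08:18–16:35 = 8 h 17 min; less 45 min break → 7 h 32 min
Wed reg 7 h 7 min / OT 0 h 0 min; Thu reg 9 h 0 min / OT 0 h 47 min; Fri reg 7 h 32 min / OT 0 h 0 min.
Totals: regular 23 h 39 min, overtime 0 h 47 min.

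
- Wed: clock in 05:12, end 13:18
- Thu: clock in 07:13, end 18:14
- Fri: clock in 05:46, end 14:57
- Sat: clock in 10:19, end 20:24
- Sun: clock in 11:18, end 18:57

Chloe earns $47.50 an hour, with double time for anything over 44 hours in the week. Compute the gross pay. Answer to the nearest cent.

$2283.17

Wed: 05:12–13:18 = 8 h 6 min
Thu: 07:13–18:14 = 11 h 1 min
Fri: 05:46–14:57 = 9 h 11 min
Sat: 10:19–20:24 = 10 h 5 min
Sun: 11:18–18:57 = 7 h 39 min
Total worked: 46 h 2 min = 2762 min.
Regular 44 h 0 min = 2640 min at $47.50/h; overtime 2 h 2 min = 122 min at $95.00/h.
Pay = (2640 × $47.50 + 122 × $95.00) ÷ 60 = $2283.17.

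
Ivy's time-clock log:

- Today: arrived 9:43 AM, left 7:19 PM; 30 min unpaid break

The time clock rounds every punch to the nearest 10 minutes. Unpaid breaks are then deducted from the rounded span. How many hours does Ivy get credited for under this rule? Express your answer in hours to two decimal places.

9.17 hours

Today: in 9:43 AM→9:40 AM, out 7:19 PM→7:20 PM; 9 h 40 min − 30 min = 9 h 10 min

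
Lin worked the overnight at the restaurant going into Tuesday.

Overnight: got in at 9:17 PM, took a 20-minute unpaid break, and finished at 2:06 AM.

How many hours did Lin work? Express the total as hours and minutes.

Overnight: 9:17 PM → midnight = 2 h 43 min; midnight → 2:06 AM = 2 h 6 min; span 4 h 49 min; less 20 min break → 4 h 29 min

4 h 29 min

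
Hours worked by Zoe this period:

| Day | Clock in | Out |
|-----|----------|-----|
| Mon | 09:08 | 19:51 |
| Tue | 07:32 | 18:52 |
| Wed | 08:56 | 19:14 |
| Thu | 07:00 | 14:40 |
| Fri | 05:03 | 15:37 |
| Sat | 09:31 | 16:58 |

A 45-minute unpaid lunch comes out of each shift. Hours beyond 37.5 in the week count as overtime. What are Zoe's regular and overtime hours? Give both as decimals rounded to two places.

Regular 37.50 hours, overtime 16.03 hours

Mon: 09:08–19:51 = 10 h 43 min; less 45 min break → 9 h 58 min
Tue: 07:32–18:52 = 11 h 20 min; less 45 min break → 10 h 35 min
Wed: 08:56–19:14 = 10 h 18 min; less 45 min break → 9 h 33 min
Thu: 07:00–14:40 = 7 h 40 min; less 45 min break → 6 h 55 min
Fri: 05:03–15:37 = 10 h 34 min; less 45 min break → 9 h 49 min
Sat: 09:31–16:58 = 7 h 27 min; less 45 min break → 6 h 42 min
Total worked: 53 h 32 min = 53.53 h.
Threshold 37.5 h → overtime 16 h 2 min, regular 37 h 30 min.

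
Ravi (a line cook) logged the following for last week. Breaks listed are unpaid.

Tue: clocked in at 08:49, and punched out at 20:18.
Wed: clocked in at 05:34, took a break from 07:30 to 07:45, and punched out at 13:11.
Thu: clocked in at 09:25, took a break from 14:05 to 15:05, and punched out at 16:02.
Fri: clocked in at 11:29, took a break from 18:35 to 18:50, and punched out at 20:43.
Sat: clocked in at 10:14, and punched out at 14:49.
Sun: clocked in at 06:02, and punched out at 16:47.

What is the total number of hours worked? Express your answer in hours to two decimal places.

Tue: 08:49–20:18 = 11 h 29 min
Wed: 05:34–13:11 = 7 h 37 min; less 15 min break → 7 h 22 min
Thu: 09:25–16:02 = 6 h 37 min; less 60 min break → 5 h 37 min
Fri: 11:29–20:43 = 9 h 14 min; less 15 min break → 8 h 59 min
Sat: 10:14–14:49 = 4 h 35 min
Sun: 06:02–16:47 = 10 h 45 min
Total: 11 h 29 min + 7 h 22 min + 5 h 37 min + 8 h 59 min + 4 h 35 min + 10 h 45 min = 48 h 47 min.

48.78 hours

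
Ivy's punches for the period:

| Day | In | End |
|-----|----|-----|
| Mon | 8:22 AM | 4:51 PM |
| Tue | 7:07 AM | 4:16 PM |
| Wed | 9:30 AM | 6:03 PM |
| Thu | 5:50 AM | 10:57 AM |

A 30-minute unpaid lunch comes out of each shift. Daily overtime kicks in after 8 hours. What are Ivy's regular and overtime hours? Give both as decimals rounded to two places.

Mon: 8:22 AM–4:51 PM = 8 h 29 min; less 30 min break → 7 h 59 min
Tue: 7:07 AM–4:16 PM = 9 h 9 min; less 30 min break → 8 h 39 min
Wed: 9:30 AM–6:03 PM = 8 h 33 min; less 30 min break → 8 h 3 min
Thu: 5:50 AM–10:57 AM = 5 h 7 min; less 30 min break → 4 h 37 min
Mon reg 7 h 59 min / OT 0 h 0 min; Tue reg 8 h 0 min / OT 0 h 39 min; Wed reg 8 h 0 min / OT 0 h 3 min; Thu reg 4 h 37 min / OT 0 h 0 min.
Totals: regular 28 h 36 min, overtime 0 h 42 min.

Regular 28.60 hours, overtime 0.70 hours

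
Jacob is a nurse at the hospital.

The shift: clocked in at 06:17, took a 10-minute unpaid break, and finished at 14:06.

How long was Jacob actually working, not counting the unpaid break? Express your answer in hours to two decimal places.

The shift: 06:17–14:06 = 7 h 49 min; less 10 min break → 7 h 39 min

7.65 hours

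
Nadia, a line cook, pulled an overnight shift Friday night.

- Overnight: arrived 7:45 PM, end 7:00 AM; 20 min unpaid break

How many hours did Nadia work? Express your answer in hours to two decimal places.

10.92 hours

Overnight: 7:45 PM → midnight = 4 h 15 min; midnight → 7:00 AM = 7 h 0 min; span 11 h 15 min; less 20 min break → 10 h 55 min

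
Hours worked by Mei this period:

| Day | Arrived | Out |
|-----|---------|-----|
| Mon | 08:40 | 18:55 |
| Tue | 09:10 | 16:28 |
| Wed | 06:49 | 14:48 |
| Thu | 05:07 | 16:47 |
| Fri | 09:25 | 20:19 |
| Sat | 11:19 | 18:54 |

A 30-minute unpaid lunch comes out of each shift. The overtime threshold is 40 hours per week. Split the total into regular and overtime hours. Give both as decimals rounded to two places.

Regular 40.00 hours, overtime 12.68 hours

Mon: 08:40–18:55 = 10 h 15 min; less 30 min break → 9 h 45 min
Tue: 09:10–16:28 = 7 h 18 min; less 30 min break → 6 h 48 min
Wed: 06:49–14:48 = 7 h 59 min; less 30 min break → 7 h 29 min
Thu: 05:07–16:47 = 11 h 40 min; less 30 min break → 11 h 10 min
Fri: 09:25–20:19 = 10 h 54 min; less 30 min break → 10 h 24 min
Sat: 11:19–18:54 = 7 h 35 min; less 30 min break → 7 h 5 min
Total worked: 52 h 41 min = 52.68 h.
Threshold 40 h → overtime 12 h 41 min, regular 40 h 0 min.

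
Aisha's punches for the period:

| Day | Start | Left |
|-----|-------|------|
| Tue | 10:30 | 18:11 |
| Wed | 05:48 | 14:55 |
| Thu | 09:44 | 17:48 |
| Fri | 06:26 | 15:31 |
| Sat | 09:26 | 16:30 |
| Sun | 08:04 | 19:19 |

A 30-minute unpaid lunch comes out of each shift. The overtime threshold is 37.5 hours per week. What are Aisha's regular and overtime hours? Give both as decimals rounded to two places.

Tue: 10:30–18:11 = 7 h 41 min; less 30 min break → 7 h 11 min
Wed: 05:48–14:55 = 9 h 7 min; less 30 min break → 8 h 37 min
Thu: 09:44–17:48 = 8 h 4 min; less 30 min break → 7 h 34 min
Fri: 06:26–15:31 = 9 h 5 min; less 30 min break → 8 h 35 min
Sat: 09:26–16:30 = 7 h 4 min; less 30 min break → 6 h 34 min
Sun: 08:04–19:19 = 11 h 15 min; less 30 min break → 10 h 45 min
Total worked: 49 h 16 min = 49.27 h.
Threshold 37.5 h → overtime 11 h 46 min, regular 37 h 30 min.

Regular 37.50 hours, overtime 11.77 hours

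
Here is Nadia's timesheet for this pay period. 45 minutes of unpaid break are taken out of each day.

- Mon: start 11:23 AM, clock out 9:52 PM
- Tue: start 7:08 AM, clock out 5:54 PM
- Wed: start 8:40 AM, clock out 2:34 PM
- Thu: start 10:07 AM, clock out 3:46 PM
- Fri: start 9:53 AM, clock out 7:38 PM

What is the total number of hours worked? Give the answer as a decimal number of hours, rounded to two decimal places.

38.80 hours

Mon: 11:23 AM–9:52 PM = 10 h 29 min; less 45 min break → 9 h 44 min
Tue: 7:08 AM–5:54 PM = 10 h 46 min; less 45 min break → 10 h 1 min
Wed: 8:40 AM–2:34 PM = 5 h 54 min; less 45 min break → 5 h 9 min
Thu: 10:07 AM–3:46 PM = 5 h 39 min; less 45 min break → 4 h 54 min
Fri: 9:53 AM–7:38 PM = 9 h 45 min; less 45 min break → 9 h 0 min
Total: 9 h 44 min + 10 h 1 min + 5 h 9 min + 4 h 54 min + 9 h 0 min = 38 h 48 min.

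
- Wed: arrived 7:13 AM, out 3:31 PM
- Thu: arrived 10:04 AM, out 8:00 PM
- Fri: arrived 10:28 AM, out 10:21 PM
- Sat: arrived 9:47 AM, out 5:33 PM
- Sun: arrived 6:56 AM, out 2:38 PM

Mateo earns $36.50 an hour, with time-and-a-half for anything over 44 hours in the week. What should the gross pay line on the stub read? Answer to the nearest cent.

Wed: 7:13 AM–3:31 PM = 8 h 18 min
Thu: 10:04 AM–8:00 PM = 9 h 56 min
Fri: 10:28 AM–10:21 PM = 11 h 53 min
Sat: 9:47 AM–5:33 PM = 7 h 46 min
Sun: 6:56 AM–2:38 PM = 7 h 42 min
Total worked: 45 h 35 min = 2735 min.
Regular 44 h 0 min = 2640 min at $36.50/h; overtime 1 h 35 min = 95 min at $54.75/h.
Pay = (2640 × $36.50 + 95 × $54.75) ÷ 60 = $1692.69.

$1692.69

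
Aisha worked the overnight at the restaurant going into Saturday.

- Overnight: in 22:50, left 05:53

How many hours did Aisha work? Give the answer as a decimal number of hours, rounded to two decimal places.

Overnight: 22:50 → midnight = 1 h 10 min; midnight → 05:53 = 5 h 53 min; span 7 h 3 min

7.05 hours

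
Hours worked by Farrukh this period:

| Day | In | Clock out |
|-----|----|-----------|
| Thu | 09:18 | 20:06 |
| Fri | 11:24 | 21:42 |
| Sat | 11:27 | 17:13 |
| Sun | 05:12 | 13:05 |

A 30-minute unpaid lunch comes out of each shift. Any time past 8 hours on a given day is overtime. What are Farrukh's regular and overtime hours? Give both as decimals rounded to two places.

Regular 28.65 hours, overtime 4.10 hours

Thu: 09:18–20:06 = 10 h 48 min; less 30 min break → 10 h 18 min
Fri: 11:24–21:42 = 10 h 18 min; less 30 min break → 9 h 48 min
Sat: 11:27–17:13 = 5 h 46 min; less 30 min break → 5 h 16 min
Sun: 05:12–13:05 = 7 h 53 min; less 30 min break → 7 h 23 min
Thu reg 8 h 0 min / OT 2 h 18 min; Fri reg 8 h 0 min / OT 1 h 48 min; Sat reg 5 h 16 min / OT 0 h 0 min; Sun reg 7 h 23 min / OT 0 h 0 min.
Totals: regular 28 h 39 min, overtime 4 h 6 min.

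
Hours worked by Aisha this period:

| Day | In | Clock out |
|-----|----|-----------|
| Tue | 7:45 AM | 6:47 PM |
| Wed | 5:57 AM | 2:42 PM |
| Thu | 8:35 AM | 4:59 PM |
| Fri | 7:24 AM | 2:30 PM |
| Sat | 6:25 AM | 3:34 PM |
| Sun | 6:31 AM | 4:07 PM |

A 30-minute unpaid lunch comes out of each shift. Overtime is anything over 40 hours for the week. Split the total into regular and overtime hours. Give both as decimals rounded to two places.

Tue: 7:45 AM–6:47 PM = 11 h 2 min; less 30 min break → 10 h 32 min
Wed: 5:57 AM–2:42 PM = 8 h 45 min; less 30 min break → 8 h 15 min
Thu: 8:35 AM–4:59 PM = 8 h 24 min; less 30 min break → 7 h 54 min
Fri: 7:24 AM–2:30 PM = 7 h 6 min; less 30 min break → 6 h 36 min
Sat: 6:25 AM–3:34 PM = 9 h 9 min; less 30 min break → 8 h 39 min
Sun: 6:31 AM–4:07 PM = 9 h 36 min; less 30 min break → 9 h 6 min
Total worked: 51 h 2 min = 51.03 h.
Threshold 40 h → overtime 11 h 2 min, regular 40 h 0 min.

Regular 40.00 hours, overtime 11.03 hours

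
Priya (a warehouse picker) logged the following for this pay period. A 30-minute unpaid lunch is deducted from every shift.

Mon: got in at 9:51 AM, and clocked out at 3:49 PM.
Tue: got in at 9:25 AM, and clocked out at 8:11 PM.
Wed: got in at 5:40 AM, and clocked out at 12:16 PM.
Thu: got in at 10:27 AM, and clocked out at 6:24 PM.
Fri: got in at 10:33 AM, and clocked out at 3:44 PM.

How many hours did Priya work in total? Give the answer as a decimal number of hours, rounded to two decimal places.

Mon: 9:51 AM–3:49 PM = 5 h 58 min; less 30 min break → 5 h 28 min
Tue: 9:25 AM–8:11 PM = 10 h 46 min; less 30 min break → 10 h 16 min
Wed: 5:40 AM–12:16 PM = 6 h 36 min; less 30 min break → 6 h 6 min
Thu: 10:27 AM–6:24 PM = 7 h 57 min; less 30 min break → 7 h 27 min
Fri: 10:33 AM–3:44 PM = 5 h 11 min; less 30 min break → 4 h 41 min
Total: 5 h 28 min + 10 h 16 min + 6 h 6 min + 7 h 27 min + 4 h 41 min = 33 h 58 min.

33.97 hours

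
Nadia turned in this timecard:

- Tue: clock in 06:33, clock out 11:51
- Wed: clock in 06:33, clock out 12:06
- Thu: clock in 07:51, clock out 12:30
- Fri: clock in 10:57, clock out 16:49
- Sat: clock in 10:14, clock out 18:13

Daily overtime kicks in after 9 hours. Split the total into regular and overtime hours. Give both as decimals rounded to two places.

Tue: 06:33–11:51 = 5 h 18 min
Wed: 06:33–12:06 = 5 h 33 min
Thu: 07:51–12:30 = 4 h 39 min
Fri: 10:57–16:49 = 5 h 52 min
Sat: 10:14–18:13 = 7 h 59 min
Tue reg 5 h 18 min / OT 0 h 0 min; Wed reg 5 h 33 min / OT 0 h 0 min; Thu reg 4 h 39 min / OT 0 h 0 min; Fri reg 5 h 52 min / OT 0 h 0 min; Sat reg 7 h 59 min / OT 0 h 0 min.
Totals: regular 29 h 21 min, overtime 0 h 0 min.

Regular 29.35 hours, overtime 0.00 hours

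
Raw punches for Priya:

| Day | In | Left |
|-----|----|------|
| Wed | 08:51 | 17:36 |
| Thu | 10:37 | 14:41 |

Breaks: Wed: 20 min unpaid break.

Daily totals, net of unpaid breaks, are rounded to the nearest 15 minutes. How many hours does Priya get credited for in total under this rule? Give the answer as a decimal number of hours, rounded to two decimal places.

Wed: 08:51–17:36 = 8 h 45 min − 20 min = 8 h 25 min → rounds to 8 h 30 min
Thu: 10:37–14:41 = 4 h 4 min → rounds to 4 h 0 min
Total credited: 12 h 30 min.

12.50 hours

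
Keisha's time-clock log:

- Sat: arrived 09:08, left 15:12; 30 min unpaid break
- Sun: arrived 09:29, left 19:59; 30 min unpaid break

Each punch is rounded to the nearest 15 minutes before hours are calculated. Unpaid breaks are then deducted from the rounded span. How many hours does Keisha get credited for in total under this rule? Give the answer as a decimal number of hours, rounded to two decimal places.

Sat: in 09:08→09:15, out 15:12→15:15; 6 h 0 min − 30 min = 5 h 30 min
Sun: in 09:29→09:30, out 19:59→20:00; 10 h 30 min − 30 min = 10 h 0 min
Total credited: 15 h 30 min.

15.50 hours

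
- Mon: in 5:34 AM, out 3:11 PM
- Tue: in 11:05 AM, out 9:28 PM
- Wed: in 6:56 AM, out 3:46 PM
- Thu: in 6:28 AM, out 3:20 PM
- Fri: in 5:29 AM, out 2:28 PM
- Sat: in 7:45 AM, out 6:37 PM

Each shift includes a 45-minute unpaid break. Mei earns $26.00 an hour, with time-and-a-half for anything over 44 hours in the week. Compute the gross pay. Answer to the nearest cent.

Mon: 5:34 AM–3:11 PM = 9 h 37 min; less 45 min break → 8 h 52 min
Tue: 11:05 AM–9:28 PM = 10 h 23 min; less 45 min break → 9 h 38 min
Wed: 6:56 AM–3:46 PM = 8 h 50 min; less 45 min break → 8 h 5 min
Thu: 6:28 AM–3:20 PM = 8 h 52 min; less 45 min break → 8 h 7 min
Fri: 5:29 AM–2:28 PM = 8 h 59 min; less 45 min break → 8 h 14 min
Sat: 7:45 AM–6:37 PM = 10 h 52 min; less 45 min break → 10 h 7 min
Total worked: 53 h 3 min = 3183 min.
Regular 44 h 0 min = 2640 min at $26.00/h; overtime 9 h 3 min = 543 min at $39.00/h.
Pay = (2640 × $26.00 + 543 × $39.00) ÷ 60 = $1496.95.

$1496.95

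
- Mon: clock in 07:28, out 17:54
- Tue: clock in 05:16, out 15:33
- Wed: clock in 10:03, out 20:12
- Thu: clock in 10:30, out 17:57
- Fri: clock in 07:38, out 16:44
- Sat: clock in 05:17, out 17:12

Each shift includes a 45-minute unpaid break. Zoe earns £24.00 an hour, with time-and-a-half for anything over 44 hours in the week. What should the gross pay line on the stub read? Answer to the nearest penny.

£1446.00

Mon: 07:28–17:54 = 10 h 26 min; less 45 min break → 9 h 41 min
Tue: 05:16–15:33 = 10 h 17 min; less 45 min break → 9 h 32 min
Wed: 10:03–20:12 = 10 h 9 min; less 45 min break → 9 h 24 min
Thu: 10:30–17:57 = 7 h 27 min; less 45 min break → 6 h 42 min
Fri: 07:38–16:44 = 9 h 6 min; less 45 min break → 8 h 21 min
Sat: 05:17–17:12 = 11 h 55 min; less 45 min break → 11 h 10 min
Total worked: 54 h 50 min = 3290 min.
Regular 44 h 0 min = 2640 min at £24.00/h; overtime 10 h 50 min = 650 min at £36.00/h.
Pay = (2640 × £24.00 + 650 × £36.00) ÷ 60 = £1446.00.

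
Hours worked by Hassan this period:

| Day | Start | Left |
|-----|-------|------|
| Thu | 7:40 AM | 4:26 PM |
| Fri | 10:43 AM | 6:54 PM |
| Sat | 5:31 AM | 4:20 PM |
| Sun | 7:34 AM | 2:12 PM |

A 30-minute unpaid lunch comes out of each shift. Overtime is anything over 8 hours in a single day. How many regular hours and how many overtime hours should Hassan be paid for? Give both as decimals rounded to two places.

Thu: 7:40 AM–4:26 PM = 8 h 46 min; less 30 min break → 8 h 16 min
Fri: 10:43 AM–6:54 PM = 8 h 11 min; less 30 min break → 7 h 41 min
Sat: 5:31 AM–4:20 PM = 10 h 49 min; less 30 min break → 10 h 19 min
Sun: 7:34 AM–2:12 PM = 6 h 38 min; less 30 min break → 6 h 8 min
Thu reg 8 h 0 min / OT 0 h 16 min; Fri reg 7 h 41 min / OT 0 h 0 min; Sat reg 8 h 0 min / OT 2 h 19 min; Sun reg 6 h 8 min / OT 0 h 0 min.
Totals: regular 29 h 49 min, overtime 2 h 35 min.

Regular 29.82 hours, overtime 2.58 hours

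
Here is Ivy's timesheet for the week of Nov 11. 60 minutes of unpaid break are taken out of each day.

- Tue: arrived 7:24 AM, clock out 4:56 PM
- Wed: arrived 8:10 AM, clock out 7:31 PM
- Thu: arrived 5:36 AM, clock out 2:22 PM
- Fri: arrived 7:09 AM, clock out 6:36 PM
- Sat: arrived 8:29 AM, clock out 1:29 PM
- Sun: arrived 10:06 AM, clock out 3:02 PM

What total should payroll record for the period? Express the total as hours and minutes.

45 h 2 min

Tue: 7:24 AM–4:56 PM = 9 h 32 min; less 60 min break → 8 h 32 min
Wed: 8:10 AM–7:31 PM = 11 h 21 min; less 60 min break → 10 h 21 min
Thu: 5:36 AM–2:22 PM = 8 h 46 min; less 60 min break → 7 h 46 min
Fri: 7:09 AM–6:36 PM = 11 h 27 min; less 60 min break → 10 h 27 min
Sat: 8:29 AM–1:29 PM = 5 h 0 min; less 60 min break → 4 h 0 min
Sun: 10:06 AM–3:02 PM = 4 h 56 min; less 60 min break → 3 h 56 min
Total: 8 h 32 min + 10 h 21 min + 7 h 46 min + 10 h 27 min + 4 h 0 min + 3 h 56 min = 45 h 2 min.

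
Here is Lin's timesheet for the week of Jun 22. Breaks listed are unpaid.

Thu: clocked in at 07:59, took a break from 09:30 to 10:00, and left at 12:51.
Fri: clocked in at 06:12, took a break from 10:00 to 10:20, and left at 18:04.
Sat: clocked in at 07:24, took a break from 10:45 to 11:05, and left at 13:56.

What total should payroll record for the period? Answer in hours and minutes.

22 h 6 min

Thu: 07:59–12:51 = 4 h 52 min; less 30 min break → 4 h 22 min
Fri: 06:12–18:04 = 11 h 52 min; less 20 min break → 11 h 32 min
Sat: 07:24–13:56 = 6 h 32 min; less 20 min break → 6 h 12 min
Total: 4 h 22 min + 11 h 32 min + 6 h 12 min = 22 h 6 min.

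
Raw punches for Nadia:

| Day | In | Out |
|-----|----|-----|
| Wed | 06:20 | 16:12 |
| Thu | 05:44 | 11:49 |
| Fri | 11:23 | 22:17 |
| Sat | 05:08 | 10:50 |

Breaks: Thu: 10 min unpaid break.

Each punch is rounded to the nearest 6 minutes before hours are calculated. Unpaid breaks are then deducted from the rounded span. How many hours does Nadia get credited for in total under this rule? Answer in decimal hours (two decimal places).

32.43 hours

Wed: in 06:20→06:18, out 16:12→16:12; 9 h 54 min
Thu: in 05:44→05:42, out 11:49→11:48; 6 h 6 min − 10 min = 5 h 56 min
Fri: in 11:23→11:24, out 22:17→22:18; 10 h 54 min
Sat: in 05:08→05:06, out 10:50→10:48; 5 h 42 min
Total credited: 32 h 26 min.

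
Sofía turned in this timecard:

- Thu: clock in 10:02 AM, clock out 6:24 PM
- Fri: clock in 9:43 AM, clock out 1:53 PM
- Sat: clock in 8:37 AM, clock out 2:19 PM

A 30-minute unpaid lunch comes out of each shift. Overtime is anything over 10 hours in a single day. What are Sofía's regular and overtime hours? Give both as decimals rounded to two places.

Regular 16.73 hours, overtime 0.00 hours

Thu: 10:02 AM–6:24 PM = 8 h 22 min; less 30 min break → 7 h 52 min
Fri: 9:43 AM–1:53 PM = 4 h 10 min; less 30 min break → 3 h 40 min
Sat: 8:37 AM–2:19 PM = 5 h 42 min; less 30 min break → 5 h 12 min
Thu reg 7 h 52 min / OT 0 h 0 min; Fri reg 3 h 40 min / OT 0 h 0 min; Sat reg 5 h 12 min / OT 0 h 0 min.
Totals: regular 16 h 44 min, overtime 0 h 0 min.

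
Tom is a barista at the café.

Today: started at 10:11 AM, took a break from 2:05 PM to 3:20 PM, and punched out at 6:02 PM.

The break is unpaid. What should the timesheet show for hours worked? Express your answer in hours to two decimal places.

Today: 10:11 AM–6:02 PM = 7 h 51 min; less 75 min break → 6 h 36 min

6.60 hours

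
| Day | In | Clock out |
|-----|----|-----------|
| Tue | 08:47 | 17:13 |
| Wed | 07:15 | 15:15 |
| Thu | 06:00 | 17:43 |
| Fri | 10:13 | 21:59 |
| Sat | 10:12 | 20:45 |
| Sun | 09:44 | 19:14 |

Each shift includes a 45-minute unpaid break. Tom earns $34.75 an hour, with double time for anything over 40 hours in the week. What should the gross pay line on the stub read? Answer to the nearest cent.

Tue: 08:47–17:13 = 8 h 26 min; less 45 min break → 7 h 41 min
Wed: 07:15–15:15 = 8 h 0 min; less 45 min break → 7 h 15 min
Thu: 06:00–17:43 = 11 h 43 min; less 45 min break → 10 h 58 min
Fri: 10:13–21:59 = 11 h 46 min; less 45 min break → 11 h 1 min
Sat: 10:12–20:45 = 10 h 33 min; less 45 min break → 9 h 48 min
Sun: 09:44–19:14 = 9 h 30 min; less 45 min break → 8 h 45 min
Total worked: 55 h 28 min = 3328 min.
Regular 40 h 0 min = 2400 min at $34.75/h; overtime 15 h 28 min = 928 min at $69.50/h.
Pay = (2400 × $34.75 + 928 × $69.50) ÷ 60 = $2464.93.

$2464.93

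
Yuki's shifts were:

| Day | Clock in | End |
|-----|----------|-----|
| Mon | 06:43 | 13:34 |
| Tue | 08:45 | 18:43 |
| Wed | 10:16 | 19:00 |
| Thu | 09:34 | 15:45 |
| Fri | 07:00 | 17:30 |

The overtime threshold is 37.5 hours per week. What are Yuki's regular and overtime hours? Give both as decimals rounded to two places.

Regular 37.50 hours, overtime 4.73 hours

Mon: 06:43–13:34 = 6 h 51 min
Tue: 08:45–18:43 = 9 h 58 min
Wed: 10:16–19:00 = 8 h 44 min
Thu: 09:34–15:45 = 6 h 11 min
Fri: 07:00–17:30 = 10 h 30 min
Total worked: 42 h 14 min = 42.23 h.
Threshold 37.5 h → overtime 4 h 44 min, regular 37 h 30 min.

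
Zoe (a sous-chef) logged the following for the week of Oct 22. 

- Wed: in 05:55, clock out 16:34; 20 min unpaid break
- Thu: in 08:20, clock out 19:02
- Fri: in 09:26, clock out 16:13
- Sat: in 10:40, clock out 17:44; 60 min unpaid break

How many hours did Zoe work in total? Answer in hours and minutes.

Wed: 05:55–16:34 = 10 h 39 min; less 20 min break → 10 h 19 min
Thu: 08:20–19:02 = 10 h 42 min
Fri: 09:26–16:13 = 6 h 47 min
Sat: 10:40–17:44 = 7 h 4 min; less 60 min break → 6 h 4 min
Total: 10 h 19 min + 10 h 42 min + 6 h 47 min + 6 h 4 min = 33 h 52 min.

33 h 52 min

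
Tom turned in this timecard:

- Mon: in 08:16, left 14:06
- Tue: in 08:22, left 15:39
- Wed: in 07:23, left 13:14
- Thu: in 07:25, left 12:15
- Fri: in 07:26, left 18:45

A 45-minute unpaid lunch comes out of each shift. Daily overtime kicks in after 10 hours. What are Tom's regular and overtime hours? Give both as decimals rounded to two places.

Regular 30.80 hours, overtime 0.57 hours

Mon: 08:16–14:06 = 5 h 50 min; less 45 min break → 5 h 5 min
Tue: 08:22–15:39 = 7 h 17 min; less 45 min break → 6 h 32 min
Wed: 07:23–13:14 = 5 h 51 min; less 45 min break → 5 h 6 min
Thu: 07:25–12:15 = 4 h 50 min; less 45 min break → 4 h 5 min
Fri: 07:26–18:45 = 11 h 19 min; less 45 min break → 10 h 34 min
Mon reg 5 h 5 min / OT 0 h 0 min; Tue reg 6 h 32 min / OT 0 h 0 min; Wed reg 5 h 6 min / OT 0 h 0 min; Thu reg 4 h 5 min / OT 0 h 0 min; Fri reg 10 h 0 min / OT 0 h 34 min.
Totals: regular 30 h 48 min, overtime 0 h 34 min.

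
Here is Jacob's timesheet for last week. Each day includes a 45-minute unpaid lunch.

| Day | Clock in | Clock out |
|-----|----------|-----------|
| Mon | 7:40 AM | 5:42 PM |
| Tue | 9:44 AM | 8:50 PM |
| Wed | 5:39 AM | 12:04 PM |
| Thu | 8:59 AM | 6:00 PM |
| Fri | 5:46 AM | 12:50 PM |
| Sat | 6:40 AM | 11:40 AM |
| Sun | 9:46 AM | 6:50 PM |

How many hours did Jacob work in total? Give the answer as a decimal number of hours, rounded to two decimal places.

Mon: 7:40 AM–5:42 PM = 10 h 2 min; less 45 min break → 9 h 17 min
Tue: 9:44 AM–8:50 PM = 11 h 6 min; less 45 min break → 10 h 21 min
Wed: 5:39 AM–12:04 PM = 6 h 25 min; less 45 min break → 5 h 40 min
Thu: 8:59 AM–6:00 PM = 9 h 1 min; less 45 min break → 8 h 16 min
Fri: 5:46 AM–12:50 PM = 7 h 4 min; less 45 min break → 6 h 19 min
Sat: 6:40 AM–11:40 AM = 5 h 0 min; less 45 min break → 4 h 15 min
Sun: 9:46 AM–6:50 PM = 9 h 4 min; less 45 min break → 8 h 19 min
Total: 9 h 17 min + 10 h 21 min + 5 h 40 min + 8 h 16 min + 6 h 19 min + 4 h 15 min + 8 h 19 min = 52 h 27 min.

52.45 hours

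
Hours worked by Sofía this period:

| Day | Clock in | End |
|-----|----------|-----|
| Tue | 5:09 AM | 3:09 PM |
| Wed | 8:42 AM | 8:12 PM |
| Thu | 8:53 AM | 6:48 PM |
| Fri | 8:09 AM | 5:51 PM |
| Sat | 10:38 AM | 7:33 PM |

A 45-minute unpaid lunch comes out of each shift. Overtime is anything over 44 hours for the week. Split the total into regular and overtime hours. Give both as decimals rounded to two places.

Tue: 5:09 AM–3:09 PM = 10 h 0 min; less 45 min break → 9 h 15 min
Wed: 8:42 AM–8:12 PM = 11 h 30 min; less 45 min break → 10 h 45 min
Thu: 8:53 AM–6:48 PM = 9 h 55 min; less 45 min break → 9 h 10 min
Fri: 8:09 AM–5:51 PM = 9 h 42 min; less 45 min break → 8 h 57 min
Sat: 10:38 AM–7:33 PM = 8 h 55 min; less 45 min break → 8 h 10 min
Total worked: 46 h 17 min = 46.28 h.
Threshold 44 h → overtime 2 h 17 min, regular 44 h 0 min.

Regular 44.00 hours, overtime 2.28 hours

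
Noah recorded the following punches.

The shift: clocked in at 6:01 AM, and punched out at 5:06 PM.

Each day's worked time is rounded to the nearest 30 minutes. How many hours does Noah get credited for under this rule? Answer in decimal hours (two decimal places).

11.00 hours

The shift: 6:01 AM–5:06 PM = 11 h 5 min → rounds to 11 h 0 min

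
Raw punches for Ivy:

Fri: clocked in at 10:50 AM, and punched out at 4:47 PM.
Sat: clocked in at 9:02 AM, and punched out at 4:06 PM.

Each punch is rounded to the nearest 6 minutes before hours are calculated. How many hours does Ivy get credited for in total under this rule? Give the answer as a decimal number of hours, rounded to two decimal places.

Fri: in 10:50 AM→10:48 AM, out 4:47 PM→4:48 PM; 6 h 0 min
Sat: in 9:02 AM→9:00 AM, out 4:06 PM→4:06 PM; 7 h 6 min
Total credited: 13 h 6 min.

13.10 hours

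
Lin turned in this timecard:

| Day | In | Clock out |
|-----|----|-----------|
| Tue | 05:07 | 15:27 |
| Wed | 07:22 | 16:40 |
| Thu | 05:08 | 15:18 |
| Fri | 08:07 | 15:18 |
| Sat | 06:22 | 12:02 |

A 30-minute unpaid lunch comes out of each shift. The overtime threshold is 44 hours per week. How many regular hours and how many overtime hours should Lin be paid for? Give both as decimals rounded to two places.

Regular 40.15 hours, overtime 0.00 hours

Tue: 05:07–15:27 = 10 h 20 min; less 30 min break → 9 h 50 min
Wed: 07:22–16:40 = 9 h 18 min; less 30 min break → 8 h 48 min
Thu: 05:08–15:18 = 10 h 10 min; less 30 min break → 9 h 40 min
Fri: 08:07–15:18 = 7 h 11 min; less 30 min break → 6 h 41 min
Sat: 06:22–12:02 = 5 h 40 min; less 30 min break → 5 h 10 min
Total worked: 40 h 9 min = 40.15 h.
Threshold 44 h → overtime 0 h 0 min, regular 40 h 9 min.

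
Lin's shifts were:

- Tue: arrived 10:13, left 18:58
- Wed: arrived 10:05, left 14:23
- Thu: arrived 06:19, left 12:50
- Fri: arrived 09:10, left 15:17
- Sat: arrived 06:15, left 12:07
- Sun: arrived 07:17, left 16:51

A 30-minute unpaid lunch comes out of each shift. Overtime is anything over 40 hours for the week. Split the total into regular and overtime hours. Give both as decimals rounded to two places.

Tue: 10:13–18:58 = 8 h 45 min; less 30 min break → 8 h 15 min
Wed: 10:05–14:23 = 4 h 18 min; less 30 min break → 3 h 48 min
Thu: 06:19–12:50 = 6 h 31 min; less 30 min break → 6 h 1 min
Fri: 09:10–15:17 = 6 h 7 min; less 30 min break → 5 h 37 min
Sat: 06:15–12:07 = 5 h 52 min; less 30 min break → 5 h 22 min
Sun: 07:17–16:51 = 9 h 34 min; less 30 min break → 9 h 4 min
Total worked: 38 h 7 min = 38.12 h.
Threshold 40 h → overtime 0 h 0 min, regular 38 h 7 min.

Regular 38.12 hours, overtime 0.00 hours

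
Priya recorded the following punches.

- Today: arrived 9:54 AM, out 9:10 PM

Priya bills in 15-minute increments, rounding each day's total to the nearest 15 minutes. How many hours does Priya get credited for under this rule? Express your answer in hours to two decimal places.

11.25 hours

Today: 9:54 AM–9:10 PM = 11 h 16 min → rounds to 11 h 15 min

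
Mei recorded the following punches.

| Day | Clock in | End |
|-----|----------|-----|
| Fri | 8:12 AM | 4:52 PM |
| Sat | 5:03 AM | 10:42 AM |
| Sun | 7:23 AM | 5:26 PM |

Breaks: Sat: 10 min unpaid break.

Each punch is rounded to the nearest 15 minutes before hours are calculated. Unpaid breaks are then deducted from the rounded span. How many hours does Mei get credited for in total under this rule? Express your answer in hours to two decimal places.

24.08 hours

Fri: in 8:12 AM→8:15 AM, out 4:52 PM→4:45 PM; 8 h 30 min
Sat: in 5:03 AM→5:00 AM, out 10:42 AM→10:45 AM; 5 h 45 min − 10 min = 5 h 35 min
Sun: in 7:23 AM→7:30 AM, out 5:26 PM→5:30 PM; 10 h 0 min
Total credited: 24 h 5 min.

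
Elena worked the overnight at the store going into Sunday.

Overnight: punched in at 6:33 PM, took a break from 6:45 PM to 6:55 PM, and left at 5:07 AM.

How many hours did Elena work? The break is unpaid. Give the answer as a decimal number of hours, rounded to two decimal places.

10.40 hours

Overnight: 6:33 PM → midnight = 5 h 27 min; midnight → 5:07 AM = 5 h 7 min; span 10 h 34 min; less 10 min break → 10 h 24 min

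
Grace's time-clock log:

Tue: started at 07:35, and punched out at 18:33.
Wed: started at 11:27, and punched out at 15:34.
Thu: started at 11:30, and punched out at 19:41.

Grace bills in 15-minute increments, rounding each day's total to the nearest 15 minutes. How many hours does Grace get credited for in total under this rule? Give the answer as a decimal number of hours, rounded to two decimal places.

23.25 hours

Tue: 07:35–18:33 = 10 h 58 min → rounds to 11 h 0 min
Wed: 11:27–15:34 = 4 h 7 min → rounds to 4 h 0 min
Thu: 11:30–19:41 = 8 h 11 min → rounds to 8 h 15 min
Total credited: 23 h 15 min.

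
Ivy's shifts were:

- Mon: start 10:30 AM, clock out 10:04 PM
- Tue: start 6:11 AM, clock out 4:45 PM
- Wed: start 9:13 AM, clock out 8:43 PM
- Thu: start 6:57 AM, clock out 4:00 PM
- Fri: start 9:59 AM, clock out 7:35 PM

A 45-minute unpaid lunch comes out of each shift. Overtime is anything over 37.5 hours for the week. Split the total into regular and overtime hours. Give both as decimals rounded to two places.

Regular 37.50 hours, overtime 11.03 hours

Mon: 10:30 AM–10:04 PM = 11 h 34 min; less 45 min break → 10 h 49 min
Tue: 6:11 AM–4:45 PM = 10 h 34 min; less 45 min break → 9 h 49 min
Wed: 9:13 AM–8:43 PM = 11 h 30 min; less 45 min break → 10 h 45 min
Thu: 6:57 AM–4:00 PM = 9 h 3 min; less 45 min break → 8 h 18 min
Fri: 9:59 AM–7:35 PM = 9 h 36 min; less 45 min break → 8 h 51 min
Total worked: 48 h 32 min = 48.53 h.
Threshold 37.5 h → overtime 11 h 2 min, regular 37 h 30 min.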